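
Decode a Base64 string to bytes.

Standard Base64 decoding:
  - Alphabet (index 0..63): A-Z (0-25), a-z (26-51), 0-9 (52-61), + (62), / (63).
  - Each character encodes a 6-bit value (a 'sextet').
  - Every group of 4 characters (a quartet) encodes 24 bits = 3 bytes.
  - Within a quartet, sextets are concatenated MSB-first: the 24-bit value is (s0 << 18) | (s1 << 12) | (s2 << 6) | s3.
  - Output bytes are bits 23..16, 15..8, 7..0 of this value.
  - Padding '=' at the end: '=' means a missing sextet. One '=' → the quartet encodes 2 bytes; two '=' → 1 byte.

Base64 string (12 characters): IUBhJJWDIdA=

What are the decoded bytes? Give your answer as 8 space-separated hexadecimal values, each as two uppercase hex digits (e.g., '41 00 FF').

Answer: 21 40 61 24 95 83 21 D0

Derivation:
After char 0 ('I'=8): chars_in_quartet=1 acc=0x8 bytes_emitted=0
After char 1 ('U'=20): chars_in_quartet=2 acc=0x214 bytes_emitted=0
After char 2 ('B'=1): chars_in_quartet=3 acc=0x8501 bytes_emitted=0
After char 3 ('h'=33): chars_in_quartet=4 acc=0x214061 -> emit 21 40 61, reset; bytes_emitted=3
After char 4 ('J'=9): chars_in_quartet=1 acc=0x9 bytes_emitted=3
After char 5 ('J'=9): chars_in_quartet=2 acc=0x249 bytes_emitted=3
After char 6 ('W'=22): chars_in_quartet=3 acc=0x9256 bytes_emitted=3
After char 7 ('D'=3): chars_in_quartet=4 acc=0x249583 -> emit 24 95 83, reset; bytes_emitted=6
After char 8 ('I'=8): chars_in_quartet=1 acc=0x8 bytes_emitted=6
After char 9 ('d'=29): chars_in_quartet=2 acc=0x21D bytes_emitted=6
After char 10 ('A'=0): chars_in_quartet=3 acc=0x8740 bytes_emitted=6
Padding '=': partial quartet acc=0x8740 -> emit 21 D0; bytes_emitted=8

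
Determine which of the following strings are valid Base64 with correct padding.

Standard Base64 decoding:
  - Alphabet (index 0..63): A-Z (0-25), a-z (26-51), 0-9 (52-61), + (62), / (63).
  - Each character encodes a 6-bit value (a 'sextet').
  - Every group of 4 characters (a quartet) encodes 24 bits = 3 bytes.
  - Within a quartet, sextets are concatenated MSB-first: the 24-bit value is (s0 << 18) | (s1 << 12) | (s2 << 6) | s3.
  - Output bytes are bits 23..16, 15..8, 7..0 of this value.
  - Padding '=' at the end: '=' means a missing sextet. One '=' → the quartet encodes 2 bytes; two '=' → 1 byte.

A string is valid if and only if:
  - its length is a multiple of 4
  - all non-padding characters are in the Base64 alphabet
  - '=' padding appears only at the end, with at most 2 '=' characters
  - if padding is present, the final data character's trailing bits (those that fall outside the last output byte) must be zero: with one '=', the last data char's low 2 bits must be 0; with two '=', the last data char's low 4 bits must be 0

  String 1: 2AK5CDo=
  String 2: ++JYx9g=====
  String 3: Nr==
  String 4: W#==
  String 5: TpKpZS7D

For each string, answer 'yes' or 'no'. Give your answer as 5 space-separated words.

Answer: yes no no no yes

Derivation:
String 1: '2AK5CDo=' → valid
String 2: '++JYx9g=====' → invalid (5 pad chars (max 2))
String 3: 'Nr==' → invalid (bad trailing bits)
String 4: 'W#==' → invalid (bad char(s): ['#'])
String 5: 'TpKpZS7D' → valid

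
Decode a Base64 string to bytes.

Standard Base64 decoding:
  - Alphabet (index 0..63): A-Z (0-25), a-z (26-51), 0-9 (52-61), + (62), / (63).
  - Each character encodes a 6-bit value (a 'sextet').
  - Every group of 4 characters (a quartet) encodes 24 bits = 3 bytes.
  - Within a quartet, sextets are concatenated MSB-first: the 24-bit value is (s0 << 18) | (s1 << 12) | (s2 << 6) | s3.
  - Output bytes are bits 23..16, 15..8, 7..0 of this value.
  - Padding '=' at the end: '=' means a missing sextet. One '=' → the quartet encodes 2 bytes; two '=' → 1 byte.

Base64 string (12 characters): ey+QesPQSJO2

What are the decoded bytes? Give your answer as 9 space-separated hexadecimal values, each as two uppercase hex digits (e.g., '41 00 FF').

Answer: 7B 2F 90 7A C3 D0 48 93 B6

Derivation:
After char 0 ('e'=30): chars_in_quartet=1 acc=0x1E bytes_emitted=0
After char 1 ('y'=50): chars_in_quartet=2 acc=0x7B2 bytes_emitted=0
After char 2 ('+'=62): chars_in_quartet=3 acc=0x1ECBE bytes_emitted=0
After char 3 ('Q'=16): chars_in_quartet=4 acc=0x7B2F90 -> emit 7B 2F 90, reset; bytes_emitted=3
After char 4 ('e'=30): chars_in_quartet=1 acc=0x1E bytes_emitted=3
After char 5 ('s'=44): chars_in_quartet=2 acc=0x7AC bytes_emitted=3
After char 6 ('P'=15): chars_in_quartet=3 acc=0x1EB0F bytes_emitted=3
After char 7 ('Q'=16): chars_in_quartet=4 acc=0x7AC3D0 -> emit 7A C3 D0, reset; bytes_emitted=6
After char 8 ('S'=18): chars_in_quartet=1 acc=0x12 bytes_emitted=6
After char 9 ('J'=9): chars_in_quartet=2 acc=0x489 bytes_emitted=6
After char 10 ('O'=14): chars_in_quartet=3 acc=0x1224E bytes_emitted=6
After char 11 ('2'=54): chars_in_quartet=4 acc=0x4893B6 -> emit 48 93 B6, reset; bytes_emitted=9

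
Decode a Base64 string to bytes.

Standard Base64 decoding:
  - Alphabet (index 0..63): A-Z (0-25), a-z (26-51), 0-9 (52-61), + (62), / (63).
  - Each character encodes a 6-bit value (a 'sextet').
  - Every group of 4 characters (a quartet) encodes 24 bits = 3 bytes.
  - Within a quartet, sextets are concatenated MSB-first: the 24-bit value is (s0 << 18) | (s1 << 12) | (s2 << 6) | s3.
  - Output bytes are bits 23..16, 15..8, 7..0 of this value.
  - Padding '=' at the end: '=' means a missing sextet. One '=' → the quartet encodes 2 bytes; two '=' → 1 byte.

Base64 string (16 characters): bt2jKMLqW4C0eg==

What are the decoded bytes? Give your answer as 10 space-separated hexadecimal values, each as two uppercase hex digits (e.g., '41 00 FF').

After char 0 ('b'=27): chars_in_quartet=1 acc=0x1B bytes_emitted=0
After char 1 ('t'=45): chars_in_quartet=2 acc=0x6ED bytes_emitted=0
After char 2 ('2'=54): chars_in_quartet=3 acc=0x1BB76 bytes_emitted=0
After char 3 ('j'=35): chars_in_quartet=4 acc=0x6EDDA3 -> emit 6E DD A3, reset; bytes_emitted=3
After char 4 ('K'=10): chars_in_quartet=1 acc=0xA bytes_emitted=3
After char 5 ('M'=12): chars_in_quartet=2 acc=0x28C bytes_emitted=3
After char 6 ('L'=11): chars_in_quartet=3 acc=0xA30B bytes_emitted=3
After char 7 ('q'=42): chars_in_quartet=4 acc=0x28C2EA -> emit 28 C2 EA, reset; bytes_emitted=6
After char 8 ('W'=22): chars_in_quartet=1 acc=0x16 bytes_emitted=6
After char 9 ('4'=56): chars_in_quartet=2 acc=0x5B8 bytes_emitted=6
After char 10 ('C'=2): chars_in_quartet=3 acc=0x16E02 bytes_emitted=6
After char 11 ('0'=52): chars_in_quartet=4 acc=0x5B80B4 -> emit 5B 80 B4, reset; bytes_emitted=9
After char 12 ('e'=30): chars_in_quartet=1 acc=0x1E bytes_emitted=9
After char 13 ('g'=32): chars_in_quartet=2 acc=0x7A0 bytes_emitted=9
Padding '==': partial quartet acc=0x7A0 -> emit 7A; bytes_emitted=10

Answer: 6E DD A3 28 C2 EA 5B 80 B4 7A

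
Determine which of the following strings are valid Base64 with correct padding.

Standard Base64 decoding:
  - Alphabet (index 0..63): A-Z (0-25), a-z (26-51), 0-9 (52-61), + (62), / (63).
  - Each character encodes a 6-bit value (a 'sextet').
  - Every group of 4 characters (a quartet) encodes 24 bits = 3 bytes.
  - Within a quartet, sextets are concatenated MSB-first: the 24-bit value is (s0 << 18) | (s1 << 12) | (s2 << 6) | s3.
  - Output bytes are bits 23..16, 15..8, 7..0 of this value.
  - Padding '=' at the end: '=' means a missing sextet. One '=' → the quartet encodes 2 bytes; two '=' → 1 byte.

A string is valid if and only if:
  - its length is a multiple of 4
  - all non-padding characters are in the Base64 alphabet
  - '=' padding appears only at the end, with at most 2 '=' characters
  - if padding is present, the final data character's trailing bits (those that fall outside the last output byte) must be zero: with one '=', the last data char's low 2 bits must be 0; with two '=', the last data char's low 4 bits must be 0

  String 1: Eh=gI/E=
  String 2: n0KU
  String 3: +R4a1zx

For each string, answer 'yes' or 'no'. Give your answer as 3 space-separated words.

Answer: no yes no

Derivation:
String 1: 'Eh=gI/E=' → invalid (bad char(s): ['=']; '=' in middle)
String 2: 'n0KU' → valid
String 3: '+R4a1zx' → invalid (len=7 not mult of 4)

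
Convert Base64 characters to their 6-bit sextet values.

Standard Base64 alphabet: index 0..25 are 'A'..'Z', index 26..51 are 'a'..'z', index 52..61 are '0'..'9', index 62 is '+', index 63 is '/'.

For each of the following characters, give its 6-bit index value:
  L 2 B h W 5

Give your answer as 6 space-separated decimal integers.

Answer: 11 54 1 33 22 57

Derivation:
'L': A..Z range, ord('L') − ord('A') = 11
'2': 0..9 range, 52 + ord('2') − ord('0') = 54
'B': A..Z range, ord('B') − ord('A') = 1
'h': a..z range, 26 + ord('h') − ord('a') = 33
'W': A..Z range, ord('W') − ord('A') = 22
'5': 0..9 range, 52 + ord('5') − ord('0') = 57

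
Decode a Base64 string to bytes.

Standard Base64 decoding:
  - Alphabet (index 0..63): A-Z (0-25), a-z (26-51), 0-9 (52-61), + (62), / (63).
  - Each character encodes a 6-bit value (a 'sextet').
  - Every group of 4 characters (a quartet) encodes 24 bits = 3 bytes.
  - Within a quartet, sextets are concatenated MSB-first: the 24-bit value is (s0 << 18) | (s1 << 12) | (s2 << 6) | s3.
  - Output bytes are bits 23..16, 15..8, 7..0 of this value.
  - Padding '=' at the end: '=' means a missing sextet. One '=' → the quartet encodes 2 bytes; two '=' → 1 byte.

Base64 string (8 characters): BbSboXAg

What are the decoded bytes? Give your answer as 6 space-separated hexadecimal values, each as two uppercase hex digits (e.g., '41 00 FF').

Answer: 05 B4 9B A1 70 20

Derivation:
After char 0 ('B'=1): chars_in_quartet=1 acc=0x1 bytes_emitted=0
After char 1 ('b'=27): chars_in_quartet=2 acc=0x5B bytes_emitted=0
After char 2 ('S'=18): chars_in_quartet=3 acc=0x16D2 bytes_emitted=0
After char 3 ('b'=27): chars_in_quartet=4 acc=0x5B49B -> emit 05 B4 9B, reset; bytes_emitted=3
After char 4 ('o'=40): chars_in_quartet=1 acc=0x28 bytes_emitted=3
After char 5 ('X'=23): chars_in_quartet=2 acc=0xA17 bytes_emitted=3
After char 6 ('A'=0): chars_in_quartet=3 acc=0x285C0 bytes_emitted=3
After char 7 ('g'=32): chars_in_quartet=4 acc=0xA17020 -> emit A1 70 20, reset; bytes_emitted=6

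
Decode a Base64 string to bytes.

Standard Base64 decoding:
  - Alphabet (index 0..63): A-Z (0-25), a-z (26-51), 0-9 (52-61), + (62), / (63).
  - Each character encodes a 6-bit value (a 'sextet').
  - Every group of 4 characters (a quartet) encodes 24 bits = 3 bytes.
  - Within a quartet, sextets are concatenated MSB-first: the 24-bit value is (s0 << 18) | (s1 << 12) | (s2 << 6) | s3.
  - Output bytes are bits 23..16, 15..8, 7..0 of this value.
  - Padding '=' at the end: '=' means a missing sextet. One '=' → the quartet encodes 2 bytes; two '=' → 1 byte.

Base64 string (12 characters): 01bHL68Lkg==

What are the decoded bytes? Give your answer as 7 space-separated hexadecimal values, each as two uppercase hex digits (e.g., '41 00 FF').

Answer: D3 56 C7 2F AF 0B 92

Derivation:
After char 0 ('0'=52): chars_in_quartet=1 acc=0x34 bytes_emitted=0
After char 1 ('1'=53): chars_in_quartet=2 acc=0xD35 bytes_emitted=0
After char 2 ('b'=27): chars_in_quartet=3 acc=0x34D5B bytes_emitted=0
After char 3 ('H'=7): chars_in_quartet=4 acc=0xD356C7 -> emit D3 56 C7, reset; bytes_emitted=3
After char 4 ('L'=11): chars_in_quartet=1 acc=0xB bytes_emitted=3
After char 5 ('6'=58): chars_in_quartet=2 acc=0x2FA bytes_emitted=3
After char 6 ('8'=60): chars_in_quartet=3 acc=0xBEBC bytes_emitted=3
After char 7 ('L'=11): chars_in_quartet=4 acc=0x2FAF0B -> emit 2F AF 0B, reset; bytes_emitted=6
After char 8 ('k'=36): chars_in_quartet=1 acc=0x24 bytes_emitted=6
After char 9 ('g'=32): chars_in_quartet=2 acc=0x920 bytes_emitted=6
Padding '==': partial quartet acc=0x920 -> emit 92; bytes_emitted=7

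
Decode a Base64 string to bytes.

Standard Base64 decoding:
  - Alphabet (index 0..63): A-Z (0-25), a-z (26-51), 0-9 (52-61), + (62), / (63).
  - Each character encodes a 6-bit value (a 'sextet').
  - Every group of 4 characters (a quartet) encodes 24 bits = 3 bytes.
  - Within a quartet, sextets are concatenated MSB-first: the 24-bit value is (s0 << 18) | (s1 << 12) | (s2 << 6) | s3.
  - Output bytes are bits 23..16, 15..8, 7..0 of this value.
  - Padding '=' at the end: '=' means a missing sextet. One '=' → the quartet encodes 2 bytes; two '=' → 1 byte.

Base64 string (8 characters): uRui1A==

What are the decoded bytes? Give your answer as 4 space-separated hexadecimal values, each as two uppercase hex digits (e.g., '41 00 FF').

After char 0 ('u'=46): chars_in_quartet=1 acc=0x2E bytes_emitted=0
After char 1 ('R'=17): chars_in_quartet=2 acc=0xB91 bytes_emitted=0
After char 2 ('u'=46): chars_in_quartet=3 acc=0x2E46E bytes_emitted=0
After char 3 ('i'=34): chars_in_quartet=4 acc=0xB91BA2 -> emit B9 1B A2, reset; bytes_emitted=3
After char 4 ('1'=53): chars_in_quartet=1 acc=0x35 bytes_emitted=3
After char 5 ('A'=0): chars_in_quartet=2 acc=0xD40 bytes_emitted=3
Padding '==': partial quartet acc=0xD40 -> emit D4; bytes_emitted=4

Answer: B9 1B A2 D4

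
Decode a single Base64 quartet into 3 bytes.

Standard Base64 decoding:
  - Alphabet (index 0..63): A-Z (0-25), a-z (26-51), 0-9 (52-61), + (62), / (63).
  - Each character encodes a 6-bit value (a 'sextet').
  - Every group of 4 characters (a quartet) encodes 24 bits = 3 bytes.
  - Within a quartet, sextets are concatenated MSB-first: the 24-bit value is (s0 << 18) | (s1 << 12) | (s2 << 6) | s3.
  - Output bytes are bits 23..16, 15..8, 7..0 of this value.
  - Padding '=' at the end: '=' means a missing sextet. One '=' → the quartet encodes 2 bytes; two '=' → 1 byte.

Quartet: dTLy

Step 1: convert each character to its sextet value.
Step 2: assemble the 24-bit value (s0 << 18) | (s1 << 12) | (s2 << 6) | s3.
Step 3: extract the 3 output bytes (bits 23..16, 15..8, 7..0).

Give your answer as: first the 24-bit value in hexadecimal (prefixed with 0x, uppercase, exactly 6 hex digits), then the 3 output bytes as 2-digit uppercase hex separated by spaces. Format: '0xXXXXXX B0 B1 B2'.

Answer: 0x7532F2 75 32 F2

Derivation:
Sextets: d=29, T=19, L=11, y=50
24-bit: (29<<18) | (19<<12) | (11<<6) | 50
      = 0x740000 | 0x013000 | 0x0002C0 | 0x000032
      = 0x7532F2
Bytes: (v>>16)&0xFF=75, (v>>8)&0xFF=32, v&0xFF=F2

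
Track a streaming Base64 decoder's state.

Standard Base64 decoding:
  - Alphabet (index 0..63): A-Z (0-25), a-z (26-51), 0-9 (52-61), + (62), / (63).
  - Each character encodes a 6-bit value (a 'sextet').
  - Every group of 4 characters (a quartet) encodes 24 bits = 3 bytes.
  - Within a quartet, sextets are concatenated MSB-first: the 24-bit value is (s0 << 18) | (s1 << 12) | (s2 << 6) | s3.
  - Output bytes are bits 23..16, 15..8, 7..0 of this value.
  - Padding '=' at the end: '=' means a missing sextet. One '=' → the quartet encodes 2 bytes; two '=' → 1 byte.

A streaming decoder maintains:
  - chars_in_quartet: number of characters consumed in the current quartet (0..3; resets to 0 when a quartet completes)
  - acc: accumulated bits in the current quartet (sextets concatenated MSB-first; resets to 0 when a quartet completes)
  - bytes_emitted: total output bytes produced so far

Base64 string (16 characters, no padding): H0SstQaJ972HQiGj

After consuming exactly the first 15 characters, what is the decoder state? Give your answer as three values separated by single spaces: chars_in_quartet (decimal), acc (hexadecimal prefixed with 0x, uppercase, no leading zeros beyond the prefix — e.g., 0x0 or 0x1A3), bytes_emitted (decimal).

Answer: 3 0x10886 9

Derivation:
After char 0 ('H'=7): chars_in_quartet=1 acc=0x7 bytes_emitted=0
After char 1 ('0'=52): chars_in_quartet=2 acc=0x1F4 bytes_emitted=0
After char 2 ('S'=18): chars_in_quartet=3 acc=0x7D12 bytes_emitted=0
After char 3 ('s'=44): chars_in_quartet=4 acc=0x1F44AC -> emit 1F 44 AC, reset; bytes_emitted=3
After char 4 ('t'=45): chars_in_quartet=1 acc=0x2D bytes_emitted=3
After char 5 ('Q'=16): chars_in_quartet=2 acc=0xB50 bytes_emitted=3
After char 6 ('a'=26): chars_in_quartet=3 acc=0x2D41A bytes_emitted=3
After char 7 ('J'=9): chars_in_quartet=4 acc=0xB50689 -> emit B5 06 89, reset; bytes_emitted=6
After char 8 ('9'=61): chars_in_quartet=1 acc=0x3D bytes_emitted=6
After char 9 ('7'=59): chars_in_quartet=2 acc=0xF7B bytes_emitted=6
After char 10 ('2'=54): chars_in_quartet=3 acc=0x3DEF6 bytes_emitted=6
After char 11 ('H'=7): chars_in_quartet=4 acc=0xF7BD87 -> emit F7 BD 87, reset; bytes_emitted=9
After char 12 ('Q'=16): chars_in_quartet=1 acc=0x10 bytes_emitted=9
After char 13 ('i'=34): chars_in_quartet=2 acc=0x422 bytes_emitted=9
After char 14 ('G'=6): chars_in_quartet=3 acc=0x10886 bytes_emitted=9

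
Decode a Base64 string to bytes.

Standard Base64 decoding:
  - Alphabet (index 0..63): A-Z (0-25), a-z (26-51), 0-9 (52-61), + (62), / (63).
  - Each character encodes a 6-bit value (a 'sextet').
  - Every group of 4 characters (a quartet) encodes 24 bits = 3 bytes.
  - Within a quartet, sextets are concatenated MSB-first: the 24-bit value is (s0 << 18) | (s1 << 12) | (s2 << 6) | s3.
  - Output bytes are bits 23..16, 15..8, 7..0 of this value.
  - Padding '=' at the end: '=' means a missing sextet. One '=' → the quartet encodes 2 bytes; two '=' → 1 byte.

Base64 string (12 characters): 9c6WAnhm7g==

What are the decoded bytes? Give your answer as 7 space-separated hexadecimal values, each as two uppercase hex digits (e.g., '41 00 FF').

After char 0 ('9'=61): chars_in_quartet=1 acc=0x3D bytes_emitted=0
After char 1 ('c'=28): chars_in_quartet=2 acc=0xF5C bytes_emitted=0
After char 2 ('6'=58): chars_in_quartet=3 acc=0x3D73A bytes_emitted=0
After char 3 ('W'=22): chars_in_quartet=4 acc=0xF5CE96 -> emit F5 CE 96, reset; bytes_emitted=3
After char 4 ('A'=0): chars_in_quartet=1 acc=0x0 bytes_emitted=3
After char 5 ('n'=39): chars_in_quartet=2 acc=0x27 bytes_emitted=3
After char 6 ('h'=33): chars_in_quartet=3 acc=0x9E1 bytes_emitted=3
After char 7 ('m'=38): chars_in_quartet=4 acc=0x27866 -> emit 02 78 66, reset; bytes_emitted=6
After char 8 ('7'=59): chars_in_quartet=1 acc=0x3B bytes_emitted=6
After char 9 ('g'=32): chars_in_quartet=2 acc=0xEE0 bytes_emitted=6
Padding '==': partial quartet acc=0xEE0 -> emit EE; bytes_emitted=7

Answer: F5 CE 96 02 78 66 EE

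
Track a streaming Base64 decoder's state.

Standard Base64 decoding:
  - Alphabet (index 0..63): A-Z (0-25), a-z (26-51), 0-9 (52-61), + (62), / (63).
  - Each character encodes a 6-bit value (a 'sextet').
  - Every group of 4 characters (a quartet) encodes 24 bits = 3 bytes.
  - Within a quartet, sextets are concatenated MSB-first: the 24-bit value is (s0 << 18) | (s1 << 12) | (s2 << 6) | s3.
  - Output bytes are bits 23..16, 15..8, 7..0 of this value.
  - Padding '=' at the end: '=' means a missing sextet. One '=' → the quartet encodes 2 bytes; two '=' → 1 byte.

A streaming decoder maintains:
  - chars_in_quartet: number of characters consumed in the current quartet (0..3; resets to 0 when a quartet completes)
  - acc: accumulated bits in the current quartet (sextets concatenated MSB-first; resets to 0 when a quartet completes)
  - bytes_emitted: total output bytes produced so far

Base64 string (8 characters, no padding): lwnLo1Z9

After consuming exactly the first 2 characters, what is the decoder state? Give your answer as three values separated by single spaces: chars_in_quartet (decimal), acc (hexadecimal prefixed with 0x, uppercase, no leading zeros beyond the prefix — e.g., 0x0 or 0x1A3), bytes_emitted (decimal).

Answer: 2 0x970 0

Derivation:
After char 0 ('l'=37): chars_in_quartet=1 acc=0x25 bytes_emitted=0
After char 1 ('w'=48): chars_in_quartet=2 acc=0x970 bytes_emitted=0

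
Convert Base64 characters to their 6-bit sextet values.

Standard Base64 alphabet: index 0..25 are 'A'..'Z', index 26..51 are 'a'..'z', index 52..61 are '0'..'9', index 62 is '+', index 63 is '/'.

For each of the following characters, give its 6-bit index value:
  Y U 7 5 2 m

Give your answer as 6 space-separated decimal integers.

'Y': A..Z range, ord('Y') − ord('A') = 24
'U': A..Z range, ord('U') − ord('A') = 20
'7': 0..9 range, 52 + ord('7') − ord('0') = 59
'5': 0..9 range, 52 + ord('5') − ord('0') = 57
'2': 0..9 range, 52 + ord('2') − ord('0') = 54
'm': a..z range, 26 + ord('m') − ord('a') = 38

Answer: 24 20 59 57 54 38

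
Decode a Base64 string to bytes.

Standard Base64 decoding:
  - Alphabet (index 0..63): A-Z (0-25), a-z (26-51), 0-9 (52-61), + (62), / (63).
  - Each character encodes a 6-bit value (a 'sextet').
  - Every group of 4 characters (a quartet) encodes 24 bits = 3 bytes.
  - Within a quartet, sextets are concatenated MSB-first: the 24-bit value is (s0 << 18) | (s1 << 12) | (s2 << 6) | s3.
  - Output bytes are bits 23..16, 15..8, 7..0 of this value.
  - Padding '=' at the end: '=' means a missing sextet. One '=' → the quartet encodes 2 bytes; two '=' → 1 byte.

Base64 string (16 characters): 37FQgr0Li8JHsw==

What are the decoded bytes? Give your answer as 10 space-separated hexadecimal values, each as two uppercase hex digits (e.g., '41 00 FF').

After char 0 ('3'=55): chars_in_quartet=1 acc=0x37 bytes_emitted=0
After char 1 ('7'=59): chars_in_quartet=2 acc=0xDFB bytes_emitted=0
After char 2 ('F'=5): chars_in_quartet=3 acc=0x37EC5 bytes_emitted=0
After char 3 ('Q'=16): chars_in_quartet=4 acc=0xDFB150 -> emit DF B1 50, reset; bytes_emitted=3
After char 4 ('g'=32): chars_in_quartet=1 acc=0x20 bytes_emitted=3
After char 5 ('r'=43): chars_in_quartet=2 acc=0x82B bytes_emitted=3
After char 6 ('0'=52): chars_in_quartet=3 acc=0x20AF4 bytes_emitted=3
After char 7 ('L'=11): chars_in_quartet=4 acc=0x82BD0B -> emit 82 BD 0B, reset; bytes_emitted=6
After char 8 ('i'=34): chars_in_quartet=1 acc=0x22 bytes_emitted=6
After char 9 ('8'=60): chars_in_quartet=2 acc=0x8BC bytes_emitted=6
After char 10 ('J'=9): chars_in_quartet=3 acc=0x22F09 bytes_emitted=6
After char 11 ('H'=7): chars_in_quartet=4 acc=0x8BC247 -> emit 8B C2 47, reset; bytes_emitted=9
After char 12 ('s'=44): chars_in_quartet=1 acc=0x2C bytes_emitted=9
After char 13 ('w'=48): chars_in_quartet=2 acc=0xB30 bytes_emitted=9
Padding '==': partial quartet acc=0xB30 -> emit B3; bytes_emitted=10

Answer: DF B1 50 82 BD 0B 8B C2 47 B3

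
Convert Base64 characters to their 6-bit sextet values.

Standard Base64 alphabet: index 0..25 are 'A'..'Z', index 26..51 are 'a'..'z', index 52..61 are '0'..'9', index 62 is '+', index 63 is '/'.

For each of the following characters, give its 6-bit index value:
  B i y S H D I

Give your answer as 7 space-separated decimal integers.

Answer: 1 34 50 18 7 3 8

Derivation:
'B': A..Z range, ord('B') − ord('A') = 1
'i': a..z range, 26 + ord('i') − ord('a') = 34
'y': a..z range, 26 + ord('y') − ord('a') = 50
'S': A..Z range, ord('S') − ord('A') = 18
'H': A..Z range, ord('H') − ord('A') = 7
'D': A..Z range, ord('D') − ord('A') = 3
'I': A..Z range, ord('I') − ord('A') = 8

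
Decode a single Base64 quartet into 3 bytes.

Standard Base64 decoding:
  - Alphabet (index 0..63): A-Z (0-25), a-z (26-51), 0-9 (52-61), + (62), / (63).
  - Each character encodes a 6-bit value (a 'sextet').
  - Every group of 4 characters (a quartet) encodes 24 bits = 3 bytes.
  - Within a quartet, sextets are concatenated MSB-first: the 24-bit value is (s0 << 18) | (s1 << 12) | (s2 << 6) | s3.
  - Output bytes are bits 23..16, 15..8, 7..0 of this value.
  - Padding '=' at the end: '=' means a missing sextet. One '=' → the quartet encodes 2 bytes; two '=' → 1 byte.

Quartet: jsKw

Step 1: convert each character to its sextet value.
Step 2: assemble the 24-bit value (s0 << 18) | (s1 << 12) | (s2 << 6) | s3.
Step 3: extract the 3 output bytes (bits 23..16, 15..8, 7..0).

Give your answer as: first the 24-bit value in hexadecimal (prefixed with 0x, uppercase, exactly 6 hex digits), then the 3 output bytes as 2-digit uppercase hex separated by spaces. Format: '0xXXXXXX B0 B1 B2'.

Answer: 0x8EC2B0 8E C2 B0

Derivation:
Sextets: j=35, s=44, K=10, w=48
24-bit: (35<<18) | (44<<12) | (10<<6) | 48
      = 0x8C0000 | 0x02C000 | 0x000280 | 0x000030
      = 0x8EC2B0
Bytes: (v>>16)&0xFF=8E, (v>>8)&0xFF=C2, v&0xFF=B0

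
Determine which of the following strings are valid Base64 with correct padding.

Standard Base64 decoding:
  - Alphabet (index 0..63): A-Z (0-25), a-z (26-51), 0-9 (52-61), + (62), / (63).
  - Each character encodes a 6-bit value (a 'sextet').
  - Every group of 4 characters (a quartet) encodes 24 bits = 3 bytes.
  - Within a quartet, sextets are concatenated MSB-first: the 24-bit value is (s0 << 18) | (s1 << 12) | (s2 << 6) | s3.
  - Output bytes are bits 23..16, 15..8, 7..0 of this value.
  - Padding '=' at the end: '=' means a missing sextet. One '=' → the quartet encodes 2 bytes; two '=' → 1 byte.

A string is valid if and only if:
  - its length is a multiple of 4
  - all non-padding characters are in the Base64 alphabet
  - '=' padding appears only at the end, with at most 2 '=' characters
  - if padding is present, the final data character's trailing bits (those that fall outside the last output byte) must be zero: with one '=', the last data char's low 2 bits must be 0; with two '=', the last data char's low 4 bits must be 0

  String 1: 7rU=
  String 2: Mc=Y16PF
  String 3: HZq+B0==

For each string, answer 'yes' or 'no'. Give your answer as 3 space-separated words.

String 1: '7rU=' → valid
String 2: 'Mc=Y16PF' → invalid (bad char(s): ['=']; '=' in middle)
String 3: 'HZq+B0==' → invalid (bad trailing bits)

Answer: yes no no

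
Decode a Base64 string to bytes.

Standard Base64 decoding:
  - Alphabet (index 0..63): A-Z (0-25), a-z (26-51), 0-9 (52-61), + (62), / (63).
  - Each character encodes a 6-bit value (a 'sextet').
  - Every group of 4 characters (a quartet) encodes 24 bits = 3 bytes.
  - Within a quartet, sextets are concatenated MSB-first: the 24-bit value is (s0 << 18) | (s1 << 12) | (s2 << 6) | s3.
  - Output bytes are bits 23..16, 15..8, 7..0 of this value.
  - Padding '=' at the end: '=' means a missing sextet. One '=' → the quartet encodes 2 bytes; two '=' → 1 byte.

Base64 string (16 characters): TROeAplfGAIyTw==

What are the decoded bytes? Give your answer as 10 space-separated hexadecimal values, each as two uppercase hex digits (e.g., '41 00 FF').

Answer: 4D 13 9E 02 99 5F 18 02 32 4F

Derivation:
After char 0 ('T'=19): chars_in_quartet=1 acc=0x13 bytes_emitted=0
After char 1 ('R'=17): chars_in_quartet=2 acc=0x4D1 bytes_emitted=0
After char 2 ('O'=14): chars_in_quartet=3 acc=0x1344E bytes_emitted=0
After char 3 ('e'=30): chars_in_quartet=4 acc=0x4D139E -> emit 4D 13 9E, reset; bytes_emitted=3
After char 4 ('A'=0): chars_in_quartet=1 acc=0x0 bytes_emitted=3
After char 5 ('p'=41): chars_in_quartet=2 acc=0x29 bytes_emitted=3
After char 6 ('l'=37): chars_in_quartet=3 acc=0xA65 bytes_emitted=3
After char 7 ('f'=31): chars_in_quartet=4 acc=0x2995F -> emit 02 99 5F, reset; bytes_emitted=6
After char 8 ('G'=6): chars_in_quartet=1 acc=0x6 bytes_emitted=6
After char 9 ('A'=0): chars_in_quartet=2 acc=0x180 bytes_emitted=6
After char 10 ('I'=8): chars_in_quartet=3 acc=0x6008 bytes_emitted=6
After char 11 ('y'=50): chars_in_quartet=4 acc=0x180232 -> emit 18 02 32, reset; bytes_emitted=9
After char 12 ('T'=19): chars_in_quartet=1 acc=0x13 bytes_emitted=9
After char 13 ('w'=48): chars_in_quartet=2 acc=0x4F0 bytes_emitted=9
Padding '==': partial quartet acc=0x4F0 -> emit 4F; bytes_emitted=10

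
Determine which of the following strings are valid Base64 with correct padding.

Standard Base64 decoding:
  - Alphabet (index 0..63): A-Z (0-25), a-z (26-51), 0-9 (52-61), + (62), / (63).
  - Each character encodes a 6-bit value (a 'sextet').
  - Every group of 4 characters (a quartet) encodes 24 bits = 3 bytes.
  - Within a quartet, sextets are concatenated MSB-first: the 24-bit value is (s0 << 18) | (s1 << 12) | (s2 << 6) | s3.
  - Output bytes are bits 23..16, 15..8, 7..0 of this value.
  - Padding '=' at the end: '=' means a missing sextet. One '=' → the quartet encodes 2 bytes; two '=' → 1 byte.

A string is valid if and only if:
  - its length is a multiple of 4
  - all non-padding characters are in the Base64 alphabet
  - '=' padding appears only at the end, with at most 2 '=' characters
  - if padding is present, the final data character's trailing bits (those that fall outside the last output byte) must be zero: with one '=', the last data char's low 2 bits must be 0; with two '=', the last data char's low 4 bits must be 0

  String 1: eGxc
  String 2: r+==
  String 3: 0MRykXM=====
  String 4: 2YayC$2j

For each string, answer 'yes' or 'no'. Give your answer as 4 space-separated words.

String 1: 'eGxc' → valid
String 2: 'r+==' → invalid (bad trailing bits)
String 3: '0MRykXM=====' → invalid (5 pad chars (max 2))
String 4: '2YayC$2j' → invalid (bad char(s): ['$'])

Answer: yes no no no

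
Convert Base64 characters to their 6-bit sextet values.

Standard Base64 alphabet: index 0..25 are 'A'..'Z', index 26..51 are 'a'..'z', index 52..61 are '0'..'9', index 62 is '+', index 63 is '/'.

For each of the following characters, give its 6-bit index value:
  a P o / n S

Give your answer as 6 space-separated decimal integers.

Answer: 26 15 40 63 39 18

Derivation:
'a': a..z range, 26 + ord('a') − ord('a') = 26
'P': A..Z range, ord('P') − ord('A') = 15
'o': a..z range, 26 + ord('o') − ord('a') = 40
'/': index 63
'n': a..z range, 26 + ord('n') − ord('a') = 39
'S': A..Z range, ord('S') − ord('A') = 18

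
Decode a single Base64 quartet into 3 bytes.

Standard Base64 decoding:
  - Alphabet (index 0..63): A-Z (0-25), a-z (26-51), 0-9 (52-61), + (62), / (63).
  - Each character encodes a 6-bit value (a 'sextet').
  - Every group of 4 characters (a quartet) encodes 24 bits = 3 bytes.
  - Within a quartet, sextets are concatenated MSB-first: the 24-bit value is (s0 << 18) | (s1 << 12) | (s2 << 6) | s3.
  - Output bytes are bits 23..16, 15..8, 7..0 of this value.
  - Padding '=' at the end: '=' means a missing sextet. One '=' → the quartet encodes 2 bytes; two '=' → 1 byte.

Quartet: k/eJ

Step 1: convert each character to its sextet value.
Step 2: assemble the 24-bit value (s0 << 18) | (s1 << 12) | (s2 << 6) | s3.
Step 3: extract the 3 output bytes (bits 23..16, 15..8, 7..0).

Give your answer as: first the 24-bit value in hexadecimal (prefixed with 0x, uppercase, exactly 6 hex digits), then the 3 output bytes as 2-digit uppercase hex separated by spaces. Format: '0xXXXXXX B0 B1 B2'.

Sextets: k=36, /=63, e=30, J=9
24-bit: (36<<18) | (63<<12) | (30<<6) | 9
      = 0x900000 | 0x03F000 | 0x000780 | 0x000009
      = 0x93F789
Bytes: (v>>16)&0xFF=93, (v>>8)&0xFF=F7, v&0xFF=89

Answer: 0x93F789 93 F7 89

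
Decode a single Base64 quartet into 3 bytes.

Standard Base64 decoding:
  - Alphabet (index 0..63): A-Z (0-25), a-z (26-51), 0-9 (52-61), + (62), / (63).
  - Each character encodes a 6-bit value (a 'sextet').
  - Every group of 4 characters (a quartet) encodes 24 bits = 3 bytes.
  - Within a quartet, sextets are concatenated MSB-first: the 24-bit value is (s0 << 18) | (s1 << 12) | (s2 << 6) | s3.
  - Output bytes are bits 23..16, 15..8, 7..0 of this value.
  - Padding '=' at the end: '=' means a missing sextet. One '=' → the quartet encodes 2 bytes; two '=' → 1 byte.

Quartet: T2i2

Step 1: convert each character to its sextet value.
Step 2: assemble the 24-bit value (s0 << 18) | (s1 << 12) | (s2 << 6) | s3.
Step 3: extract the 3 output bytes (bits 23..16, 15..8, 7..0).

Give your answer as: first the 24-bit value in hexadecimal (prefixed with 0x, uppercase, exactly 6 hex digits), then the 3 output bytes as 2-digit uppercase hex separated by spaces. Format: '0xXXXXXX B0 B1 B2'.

Answer: 0x4F68B6 4F 68 B6

Derivation:
Sextets: T=19, 2=54, i=34, 2=54
24-bit: (19<<18) | (54<<12) | (34<<6) | 54
      = 0x4C0000 | 0x036000 | 0x000880 | 0x000036
      = 0x4F68B6
Bytes: (v>>16)&0xFF=4F, (v>>8)&0xFF=68, v&0xFF=B6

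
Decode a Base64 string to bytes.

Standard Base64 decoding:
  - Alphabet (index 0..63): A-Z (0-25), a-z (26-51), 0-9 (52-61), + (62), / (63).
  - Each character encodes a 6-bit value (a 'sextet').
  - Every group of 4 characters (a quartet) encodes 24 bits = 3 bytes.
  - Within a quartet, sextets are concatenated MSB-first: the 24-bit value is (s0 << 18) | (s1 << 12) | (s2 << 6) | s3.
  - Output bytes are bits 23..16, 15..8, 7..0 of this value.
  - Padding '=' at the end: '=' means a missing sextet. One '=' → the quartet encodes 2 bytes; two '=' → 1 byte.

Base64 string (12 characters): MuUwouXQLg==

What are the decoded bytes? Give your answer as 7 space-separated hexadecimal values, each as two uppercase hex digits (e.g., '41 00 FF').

After char 0 ('M'=12): chars_in_quartet=1 acc=0xC bytes_emitted=0
After char 1 ('u'=46): chars_in_quartet=2 acc=0x32E bytes_emitted=0
After char 2 ('U'=20): chars_in_quartet=3 acc=0xCB94 bytes_emitted=0
After char 3 ('w'=48): chars_in_quartet=4 acc=0x32E530 -> emit 32 E5 30, reset; bytes_emitted=3
After char 4 ('o'=40): chars_in_quartet=1 acc=0x28 bytes_emitted=3
After char 5 ('u'=46): chars_in_quartet=2 acc=0xA2E bytes_emitted=3
After char 6 ('X'=23): chars_in_quartet=3 acc=0x28B97 bytes_emitted=3
After char 7 ('Q'=16): chars_in_quartet=4 acc=0xA2E5D0 -> emit A2 E5 D0, reset; bytes_emitted=6
After char 8 ('L'=11): chars_in_quartet=1 acc=0xB bytes_emitted=6
After char 9 ('g'=32): chars_in_quartet=2 acc=0x2E0 bytes_emitted=6
Padding '==': partial quartet acc=0x2E0 -> emit 2E; bytes_emitted=7

Answer: 32 E5 30 A2 E5 D0 2E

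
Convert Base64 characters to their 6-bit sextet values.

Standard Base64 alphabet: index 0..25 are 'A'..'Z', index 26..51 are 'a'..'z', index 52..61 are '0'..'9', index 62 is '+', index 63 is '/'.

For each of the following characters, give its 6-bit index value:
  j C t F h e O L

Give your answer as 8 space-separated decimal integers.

Answer: 35 2 45 5 33 30 14 11

Derivation:
'j': a..z range, 26 + ord('j') − ord('a') = 35
'C': A..Z range, ord('C') − ord('A') = 2
't': a..z range, 26 + ord('t') − ord('a') = 45
'F': A..Z range, ord('F') − ord('A') = 5
'h': a..z range, 26 + ord('h') − ord('a') = 33
'e': a..z range, 26 + ord('e') − ord('a') = 30
'O': A..Z range, ord('O') − ord('A') = 14
'L': A..Z range, ord('L') − ord('A') = 11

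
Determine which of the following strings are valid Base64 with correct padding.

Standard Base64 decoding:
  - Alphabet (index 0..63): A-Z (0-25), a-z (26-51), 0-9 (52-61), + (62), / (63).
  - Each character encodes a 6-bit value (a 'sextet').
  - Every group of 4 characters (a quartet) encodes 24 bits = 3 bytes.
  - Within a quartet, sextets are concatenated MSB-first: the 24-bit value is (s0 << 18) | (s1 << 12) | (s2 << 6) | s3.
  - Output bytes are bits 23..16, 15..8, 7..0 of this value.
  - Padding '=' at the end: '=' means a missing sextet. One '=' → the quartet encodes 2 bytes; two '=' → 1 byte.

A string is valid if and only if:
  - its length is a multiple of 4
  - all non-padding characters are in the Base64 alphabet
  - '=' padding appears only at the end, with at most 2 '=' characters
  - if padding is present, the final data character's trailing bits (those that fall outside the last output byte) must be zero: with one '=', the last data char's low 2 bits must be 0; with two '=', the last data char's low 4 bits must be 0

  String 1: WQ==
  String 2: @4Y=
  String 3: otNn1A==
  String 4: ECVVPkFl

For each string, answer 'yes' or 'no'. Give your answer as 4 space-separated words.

String 1: 'WQ==' → valid
String 2: '@4Y=' → invalid (bad char(s): ['@'])
String 3: 'otNn1A==' → valid
String 4: 'ECVVPkFl' → valid

Answer: yes no yes yes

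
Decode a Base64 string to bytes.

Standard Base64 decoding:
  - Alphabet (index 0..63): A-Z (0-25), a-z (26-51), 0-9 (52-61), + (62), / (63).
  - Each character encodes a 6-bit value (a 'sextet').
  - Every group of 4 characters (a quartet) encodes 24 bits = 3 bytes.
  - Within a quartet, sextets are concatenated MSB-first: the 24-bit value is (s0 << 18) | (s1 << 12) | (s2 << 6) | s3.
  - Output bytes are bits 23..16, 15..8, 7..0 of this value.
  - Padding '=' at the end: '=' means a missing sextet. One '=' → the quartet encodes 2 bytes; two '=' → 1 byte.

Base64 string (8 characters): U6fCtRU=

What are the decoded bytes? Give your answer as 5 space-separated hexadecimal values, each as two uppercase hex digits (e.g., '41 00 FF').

Answer: 53 A7 C2 B5 15

Derivation:
After char 0 ('U'=20): chars_in_quartet=1 acc=0x14 bytes_emitted=0
After char 1 ('6'=58): chars_in_quartet=2 acc=0x53A bytes_emitted=0
After char 2 ('f'=31): chars_in_quartet=3 acc=0x14E9F bytes_emitted=0
After char 3 ('C'=2): chars_in_quartet=4 acc=0x53A7C2 -> emit 53 A7 C2, reset; bytes_emitted=3
After char 4 ('t'=45): chars_in_quartet=1 acc=0x2D bytes_emitted=3
After char 5 ('R'=17): chars_in_quartet=2 acc=0xB51 bytes_emitted=3
After char 6 ('U'=20): chars_in_quartet=3 acc=0x2D454 bytes_emitted=3
Padding '=': partial quartet acc=0x2D454 -> emit B5 15; bytes_emitted=5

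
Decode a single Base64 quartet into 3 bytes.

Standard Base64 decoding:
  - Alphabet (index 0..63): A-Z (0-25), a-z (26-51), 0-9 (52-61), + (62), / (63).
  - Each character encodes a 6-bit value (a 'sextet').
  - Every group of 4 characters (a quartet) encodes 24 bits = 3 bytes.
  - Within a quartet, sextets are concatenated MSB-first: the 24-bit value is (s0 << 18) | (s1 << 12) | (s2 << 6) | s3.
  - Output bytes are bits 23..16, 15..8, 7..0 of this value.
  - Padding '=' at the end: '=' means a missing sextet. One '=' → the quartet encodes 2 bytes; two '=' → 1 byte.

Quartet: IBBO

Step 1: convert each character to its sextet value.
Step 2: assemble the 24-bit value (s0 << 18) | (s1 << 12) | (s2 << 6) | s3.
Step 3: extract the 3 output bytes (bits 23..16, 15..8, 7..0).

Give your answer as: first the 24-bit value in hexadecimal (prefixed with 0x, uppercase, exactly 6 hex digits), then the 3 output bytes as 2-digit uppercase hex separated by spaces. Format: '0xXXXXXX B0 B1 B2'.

Sextets: I=8, B=1, B=1, O=14
24-bit: (8<<18) | (1<<12) | (1<<6) | 14
      = 0x200000 | 0x001000 | 0x000040 | 0x00000E
      = 0x20104E
Bytes: (v>>16)&0xFF=20, (v>>8)&0xFF=10, v&0xFF=4E

Answer: 0x20104E 20 10 4E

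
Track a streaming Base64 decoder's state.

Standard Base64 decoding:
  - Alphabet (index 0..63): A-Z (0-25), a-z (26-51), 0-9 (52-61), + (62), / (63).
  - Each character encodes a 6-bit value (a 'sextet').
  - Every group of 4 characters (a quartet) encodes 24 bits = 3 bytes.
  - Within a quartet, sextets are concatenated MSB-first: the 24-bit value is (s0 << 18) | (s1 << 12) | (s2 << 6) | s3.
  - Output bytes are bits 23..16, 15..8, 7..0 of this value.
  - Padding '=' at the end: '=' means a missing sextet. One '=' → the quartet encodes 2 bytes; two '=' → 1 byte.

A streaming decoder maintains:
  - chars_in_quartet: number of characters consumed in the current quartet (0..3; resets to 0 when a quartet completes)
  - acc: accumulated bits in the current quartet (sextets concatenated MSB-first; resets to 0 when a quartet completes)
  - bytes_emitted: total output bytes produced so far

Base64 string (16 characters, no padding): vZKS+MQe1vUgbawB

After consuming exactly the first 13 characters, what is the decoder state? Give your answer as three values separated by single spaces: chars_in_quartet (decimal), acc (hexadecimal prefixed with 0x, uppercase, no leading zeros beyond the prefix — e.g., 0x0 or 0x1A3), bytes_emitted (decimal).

After char 0 ('v'=47): chars_in_quartet=1 acc=0x2F bytes_emitted=0
After char 1 ('Z'=25): chars_in_quartet=2 acc=0xBD9 bytes_emitted=0
After char 2 ('K'=10): chars_in_quartet=3 acc=0x2F64A bytes_emitted=0
After char 3 ('S'=18): chars_in_quartet=4 acc=0xBD9292 -> emit BD 92 92, reset; bytes_emitted=3
After char 4 ('+'=62): chars_in_quartet=1 acc=0x3E bytes_emitted=3
After char 5 ('M'=12): chars_in_quartet=2 acc=0xF8C bytes_emitted=3
After char 6 ('Q'=16): chars_in_quartet=3 acc=0x3E310 bytes_emitted=3
After char 7 ('e'=30): chars_in_quartet=4 acc=0xF8C41E -> emit F8 C4 1E, reset; bytes_emitted=6
After char 8 ('1'=53): chars_in_quartet=1 acc=0x35 bytes_emitted=6
After char 9 ('v'=47): chars_in_quartet=2 acc=0xD6F bytes_emitted=6
After char 10 ('U'=20): chars_in_quartet=3 acc=0x35BD4 bytes_emitted=6
After char 11 ('g'=32): chars_in_quartet=4 acc=0xD6F520 -> emit D6 F5 20, reset; bytes_emitted=9
After char 12 ('b'=27): chars_in_quartet=1 acc=0x1B bytes_emitted=9

Answer: 1 0x1B 9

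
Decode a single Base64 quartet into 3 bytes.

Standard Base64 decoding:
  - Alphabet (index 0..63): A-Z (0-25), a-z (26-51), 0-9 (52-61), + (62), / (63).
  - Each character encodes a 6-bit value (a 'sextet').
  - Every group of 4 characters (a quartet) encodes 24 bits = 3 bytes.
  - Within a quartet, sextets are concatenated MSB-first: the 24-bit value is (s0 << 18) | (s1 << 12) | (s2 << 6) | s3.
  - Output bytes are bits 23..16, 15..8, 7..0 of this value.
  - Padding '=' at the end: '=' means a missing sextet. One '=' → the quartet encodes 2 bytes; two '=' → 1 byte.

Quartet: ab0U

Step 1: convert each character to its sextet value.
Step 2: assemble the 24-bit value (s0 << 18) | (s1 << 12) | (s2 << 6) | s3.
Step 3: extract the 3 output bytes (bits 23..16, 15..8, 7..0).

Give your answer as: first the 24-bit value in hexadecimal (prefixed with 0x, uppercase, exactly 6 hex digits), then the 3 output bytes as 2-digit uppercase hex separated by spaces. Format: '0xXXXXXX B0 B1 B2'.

Sextets: a=26, b=27, 0=52, U=20
24-bit: (26<<18) | (27<<12) | (52<<6) | 20
      = 0x680000 | 0x01B000 | 0x000D00 | 0x000014
      = 0x69BD14
Bytes: (v>>16)&0xFF=69, (v>>8)&0xFF=BD, v&0xFF=14

Answer: 0x69BD14 69 BD 14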